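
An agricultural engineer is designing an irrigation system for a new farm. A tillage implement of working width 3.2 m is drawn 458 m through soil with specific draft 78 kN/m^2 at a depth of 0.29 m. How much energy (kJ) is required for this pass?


E = k * d * w * L
  = 78 * 0.29 * 3.2 * 458
  = 33151.87 kJ


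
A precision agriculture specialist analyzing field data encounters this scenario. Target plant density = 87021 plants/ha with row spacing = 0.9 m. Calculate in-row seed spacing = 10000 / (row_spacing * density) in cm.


spacing = 10000 / (row_sp * density)
        = 10000 / (0.9 * 87021)
        = 10000 / 78318.90
        = 0.12768 m = 12.77 cm


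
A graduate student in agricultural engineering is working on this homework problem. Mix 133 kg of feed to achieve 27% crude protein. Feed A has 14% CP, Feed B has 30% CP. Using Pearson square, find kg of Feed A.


parts_A = CP_b - target = 30 - 27 = 3
parts_B = target - CP_a = 27 - 14 = 13
total_parts = 3 + 13 = 16
Feed A = 133 * 3 / 16 = 24.94 kg
Feed B = 133 * 13 / 16 = 108.06 kg

24.94 kg


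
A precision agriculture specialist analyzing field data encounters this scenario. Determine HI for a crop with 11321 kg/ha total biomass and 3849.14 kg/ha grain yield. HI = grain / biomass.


HI = grain_yield / biomass
   = 3849.14 / 11321
   = 0.34


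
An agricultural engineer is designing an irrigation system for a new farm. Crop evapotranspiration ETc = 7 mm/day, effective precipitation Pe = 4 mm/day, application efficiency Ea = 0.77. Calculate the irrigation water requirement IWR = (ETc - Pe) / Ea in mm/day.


IWR = (ETc - Pe) / Ea
    = (7 - 4) / 0.77
    = 3 / 0.77
    = 3.90 mm/day


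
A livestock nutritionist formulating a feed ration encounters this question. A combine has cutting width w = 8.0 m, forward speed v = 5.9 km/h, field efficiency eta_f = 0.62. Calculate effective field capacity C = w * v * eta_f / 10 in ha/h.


C = w * v * eta_f / 10
  = 8.0 * 5.9 * 0.62 / 10
  = 29.26 / 10
  = 2.93 ha/h


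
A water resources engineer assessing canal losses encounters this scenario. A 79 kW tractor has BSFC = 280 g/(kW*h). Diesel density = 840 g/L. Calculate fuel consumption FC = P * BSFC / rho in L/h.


FC = P * BSFC / rho_fuel
   = 79 * 280 / 840
   = 22120 / 840
   = 26.33 L/h


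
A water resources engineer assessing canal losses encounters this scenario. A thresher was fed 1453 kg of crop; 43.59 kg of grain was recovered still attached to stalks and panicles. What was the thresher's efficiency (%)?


eta = (total - unthreshed) / total * 100
    = (1453 - 43.59) / 1453 * 100
    = 1409.41 / 1453 * 100
    = 97%


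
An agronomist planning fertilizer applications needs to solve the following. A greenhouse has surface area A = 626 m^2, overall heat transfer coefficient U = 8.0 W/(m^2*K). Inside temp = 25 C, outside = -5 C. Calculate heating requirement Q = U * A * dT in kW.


dT = 25 - (-5) = 30 K
Q = U * A * dT
  = 8.0 * 626 * 30
  = 150240 W = 150.24 kW


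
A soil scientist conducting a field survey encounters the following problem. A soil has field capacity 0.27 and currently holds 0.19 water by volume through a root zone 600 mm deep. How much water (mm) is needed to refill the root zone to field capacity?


SMD = (FC - theta) * D
    = (0.27 - 0.19) * 600
    = 0.080 * 600
    = 48 mm


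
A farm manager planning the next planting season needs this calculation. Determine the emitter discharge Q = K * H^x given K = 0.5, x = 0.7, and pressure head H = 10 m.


Q = K * H^x
  = 0.5 * 10^0.7
  = 0.5 * 5.0119
  = 2.51 L/h


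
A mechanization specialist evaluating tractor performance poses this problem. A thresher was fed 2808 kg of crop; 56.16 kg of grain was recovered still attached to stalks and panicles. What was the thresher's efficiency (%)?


eta = (total - unthreshed) / total * 100
    = (2808 - 56.16) / 2808 * 100
    = 2751.84 / 2808 * 100
    = 98%


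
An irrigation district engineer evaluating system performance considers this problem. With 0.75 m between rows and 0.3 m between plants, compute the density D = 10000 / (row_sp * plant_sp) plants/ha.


D = 10000 / (row_sp * plant_sp)
  = 10000 / (0.75 * 0.3)
  = 10000 / 0.2250
  = 44444.44 plants/ha


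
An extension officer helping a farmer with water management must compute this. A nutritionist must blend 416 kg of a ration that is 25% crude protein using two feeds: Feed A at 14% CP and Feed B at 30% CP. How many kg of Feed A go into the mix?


parts_A = CP_b - target = 30 - 25 = 5
parts_B = target - CP_a = 25 - 14 = 11
total_parts = 5 + 11 = 16
Feed A = 416 * 5 / 16 = 130 kg
Feed B = 416 * 11 / 16 = 286 kg

130 kg


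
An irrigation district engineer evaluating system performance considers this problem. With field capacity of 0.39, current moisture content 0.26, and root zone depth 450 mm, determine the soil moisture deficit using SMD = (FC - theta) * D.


SMD = (FC - theta) * D
    = (0.39 - 0.26) * 450
    = 0.130 * 450
    = 58.50 mm


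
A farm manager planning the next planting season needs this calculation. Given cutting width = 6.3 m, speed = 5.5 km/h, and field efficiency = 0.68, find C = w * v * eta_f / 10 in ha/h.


C = w * v * eta_f / 10
  = 6.3 * 5.5 * 0.68 / 10
  = 23.56 / 10
  = 2.36 ha/h


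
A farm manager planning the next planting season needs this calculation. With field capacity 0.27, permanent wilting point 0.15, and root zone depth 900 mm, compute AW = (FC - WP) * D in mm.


AW = (FC - WP) * D
   = (0.27 - 0.15) * 900
   = 0.12 * 900
   = 108 mm


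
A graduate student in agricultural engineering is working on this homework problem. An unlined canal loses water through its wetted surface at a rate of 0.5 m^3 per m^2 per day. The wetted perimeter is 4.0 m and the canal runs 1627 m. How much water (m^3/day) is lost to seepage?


S = C * P * L
  = 0.5 * 4.0 * 1627
  = 3254 m^3/day


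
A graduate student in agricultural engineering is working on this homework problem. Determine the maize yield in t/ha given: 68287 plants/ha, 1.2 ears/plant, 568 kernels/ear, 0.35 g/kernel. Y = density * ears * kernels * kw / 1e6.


Y = density * ears * kernels * kw
  = 68287 * 1.2 * 568 * 0.35 g/ha
  = 16290546.72 g/ha
  = 16290.55 kg/ha = 16.29 t/ha


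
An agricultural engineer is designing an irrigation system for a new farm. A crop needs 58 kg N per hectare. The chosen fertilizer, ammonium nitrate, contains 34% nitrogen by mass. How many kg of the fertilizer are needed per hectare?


Rate = N_required / (N_content / 100)
     = 58 / (34 / 100)
     = 58 / 0.34
     = 170.59 kg/ha


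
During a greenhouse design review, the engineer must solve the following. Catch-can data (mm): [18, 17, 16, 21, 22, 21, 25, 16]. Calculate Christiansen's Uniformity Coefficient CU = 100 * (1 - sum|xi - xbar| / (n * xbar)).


xbar = 156 / 8 = 19.500
sum|xi - xbar| = 22
CU = 100 * (1 - 22 / (8 * 19.500))
   = 100 * (1 - 0.1410)
   = 85.90%


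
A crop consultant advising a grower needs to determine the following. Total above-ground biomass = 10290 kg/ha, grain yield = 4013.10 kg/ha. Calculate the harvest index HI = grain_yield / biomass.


HI = grain_yield / biomass
   = 4013.10 / 10290
   = 0.39


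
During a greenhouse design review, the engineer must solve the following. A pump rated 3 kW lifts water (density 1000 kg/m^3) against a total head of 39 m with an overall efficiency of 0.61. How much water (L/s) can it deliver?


Q = (P * 1000 * eta) / (rho * g * H)
  = (3 * 1000 * 0.61) / (1000 * 9.81 * 39)
  = 1830 / 382590
  = 0.00478 m^3/s = 4.78 L/s


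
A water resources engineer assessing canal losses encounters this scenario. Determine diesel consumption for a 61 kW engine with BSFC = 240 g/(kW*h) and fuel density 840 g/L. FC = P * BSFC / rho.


FC = P * BSFC / rho_fuel
   = 61 * 240 / 840
   = 14640 / 840
   = 17.43 L/h


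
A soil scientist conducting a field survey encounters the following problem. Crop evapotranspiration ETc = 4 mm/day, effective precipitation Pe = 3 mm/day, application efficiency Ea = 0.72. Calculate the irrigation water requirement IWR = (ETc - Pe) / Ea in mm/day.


IWR = (ETc - Pe) / Ea
    = (4 - 3) / 0.72
    = 1 / 0.72
    = 1.39 mm/day


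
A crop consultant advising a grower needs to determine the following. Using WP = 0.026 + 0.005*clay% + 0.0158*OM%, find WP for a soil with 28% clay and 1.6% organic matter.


WP = 0.026 + 0.005*28 + 0.0158*1.6
   = 0.026 + 0.1400 + 0.0253
   = 0.1913


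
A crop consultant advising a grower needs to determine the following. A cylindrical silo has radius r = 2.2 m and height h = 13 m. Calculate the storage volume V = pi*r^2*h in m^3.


V = pi * r^2 * h
  = pi * 2.2^2 * 13
  = pi * 4.84 * 13
  = 197.67 m^3


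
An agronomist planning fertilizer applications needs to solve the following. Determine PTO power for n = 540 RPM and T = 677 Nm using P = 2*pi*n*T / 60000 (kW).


P = 2*pi*n*T / 60000
  = 2*pi * 540 * 677 / 60000
  = 2297006.88 / 60000
  = 38.28 kW


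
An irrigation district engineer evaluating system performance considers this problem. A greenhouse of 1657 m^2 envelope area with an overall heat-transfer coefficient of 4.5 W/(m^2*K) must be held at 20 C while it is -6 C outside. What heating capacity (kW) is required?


dT = 20 - (-6) = 26 K
Q = U * A * dT
  = 4.5 * 1657 * 26
  = 193869 W = 193.87 kW


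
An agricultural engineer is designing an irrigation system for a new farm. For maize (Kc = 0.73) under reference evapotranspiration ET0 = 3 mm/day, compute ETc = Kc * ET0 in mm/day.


ETc = Kc * ET0
    = 0.73 * 3
    = 2.19 mm/day


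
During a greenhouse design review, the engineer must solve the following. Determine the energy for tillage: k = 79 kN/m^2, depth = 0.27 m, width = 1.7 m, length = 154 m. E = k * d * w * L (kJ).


E = k * d * w * L
  = 79 * 0.27 * 1.7 * 154
  = 5584.19 kJ


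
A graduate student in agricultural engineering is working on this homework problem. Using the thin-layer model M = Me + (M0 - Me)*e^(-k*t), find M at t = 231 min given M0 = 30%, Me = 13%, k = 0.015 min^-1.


M = Me + (M0 - Me) * e^(-k*t)
  = 13 + (30 - 13) * e^(-0.015*231)
  = 13 + 17 * e^(-3.465)
  = 13 + 17 * 0.03127
  = 13 + 0.5316
  = 13.53%


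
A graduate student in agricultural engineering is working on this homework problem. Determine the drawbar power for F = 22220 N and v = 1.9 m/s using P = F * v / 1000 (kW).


P = F * v / 1000
  = 22220 * 1.9 / 1000
  = 42218 / 1000
  = 42.22 kW


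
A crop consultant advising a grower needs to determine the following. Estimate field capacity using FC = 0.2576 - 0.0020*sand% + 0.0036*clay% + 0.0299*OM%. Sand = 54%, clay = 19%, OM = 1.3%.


FC = 0.2576 - 0.0020*54 + 0.0036*19 + 0.0299*1.3
   = 0.2576 - 0.1080 + 0.0684 + 0.0389
   = 0.2569


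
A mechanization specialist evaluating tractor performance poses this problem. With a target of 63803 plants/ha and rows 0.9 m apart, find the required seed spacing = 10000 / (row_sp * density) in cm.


spacing = 10000 / (row_sp * density)
        = 10000 / (0.9 * 63803)
        = 10000 / 57422.70
        = 0.17415 m = 17.41 cm


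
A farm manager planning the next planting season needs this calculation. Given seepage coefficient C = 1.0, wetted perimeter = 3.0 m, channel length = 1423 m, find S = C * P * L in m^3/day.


S = C * P * L
  = 1.0 * 3.0 * 1423
  = 4269 m^3/day


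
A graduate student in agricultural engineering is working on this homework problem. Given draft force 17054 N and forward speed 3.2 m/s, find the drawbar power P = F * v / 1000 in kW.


P = F * v / 1000
  = 17054 * 3.2 / 1000
  = 54572.80 / 1000
  = 54.57 kW


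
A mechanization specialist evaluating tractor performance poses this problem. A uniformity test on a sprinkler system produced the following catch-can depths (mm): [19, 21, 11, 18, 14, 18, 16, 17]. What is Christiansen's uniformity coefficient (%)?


xbar = 134 / 8 = 16.750
sum|xi - xbar| = 18.500
CU = 100 * (1 - 18.500 / (8 * 16.750))
   = 100 * (1 - 0.1381)
   = 86.19%


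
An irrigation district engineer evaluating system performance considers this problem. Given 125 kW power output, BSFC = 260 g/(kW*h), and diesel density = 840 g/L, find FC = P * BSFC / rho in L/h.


FC = P * BSFC / rho_fuel
   = 125 * 260 / 840
   = 32500 / 840
   = 38.69 L/h


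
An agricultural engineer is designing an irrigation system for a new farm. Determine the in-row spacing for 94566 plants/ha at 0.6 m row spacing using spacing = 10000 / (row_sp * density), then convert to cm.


spacing = 10000 / (row_sp * density)
        = 10000 / (0.6 * 94566)
        = 10000 / 56739.60
        = 0.17624 m = 17.62 cm


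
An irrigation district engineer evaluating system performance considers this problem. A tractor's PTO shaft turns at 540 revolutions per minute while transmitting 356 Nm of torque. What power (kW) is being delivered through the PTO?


P = 2*pi*n*T / 60000
  = 2*pi * 540 * 356 / 60000
  = 1207879.54 / 60000
  = 20.13 kW


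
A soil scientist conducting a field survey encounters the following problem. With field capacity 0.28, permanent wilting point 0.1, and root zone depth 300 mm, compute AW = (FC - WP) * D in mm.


AW = (FC - WP) * D
   = (0.28 - 0.1) * 300
   = 0.18 * 300
   = 54 mm


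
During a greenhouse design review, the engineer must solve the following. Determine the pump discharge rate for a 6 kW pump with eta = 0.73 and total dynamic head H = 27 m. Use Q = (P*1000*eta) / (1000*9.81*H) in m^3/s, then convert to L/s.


Q = (P * 1000 * eta) / (rho * g * H)
  = (6 * 1000 * 0.73) / (1000 * 9.81 * 27)
  = 4380 / 264870
  = 0.01654 m^3/s = 16.54 L/s


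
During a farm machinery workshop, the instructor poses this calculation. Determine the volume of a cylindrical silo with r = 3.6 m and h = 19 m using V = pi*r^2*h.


V = pi * r^2 * h
  = pi * 3.6^2 * 19
  = pi * 12.96 * 19
  = 773.59 m^3


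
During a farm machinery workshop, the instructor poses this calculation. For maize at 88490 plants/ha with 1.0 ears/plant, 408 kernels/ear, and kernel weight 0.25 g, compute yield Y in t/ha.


Y = density * ears * kernels * kw
  = 88490 * 1.0 * 408 * 0.25 g/ha
  = 9025980 g/ha
  = 9025.98 kg/ha = 9.03 t/ha


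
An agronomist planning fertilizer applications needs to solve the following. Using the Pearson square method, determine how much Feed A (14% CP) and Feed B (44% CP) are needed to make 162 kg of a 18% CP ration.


parts_A = CP_b - target = 44 - 18 = 26
parts_B = target - CP_a = 18 - 14 = 4
total_parts = 26 + 4 = 30
Feed A = 162 * 26 / 30 = 140.40 kg
Feed B = 162 * 4 / 30 = 21.60 kg

140.40 kg


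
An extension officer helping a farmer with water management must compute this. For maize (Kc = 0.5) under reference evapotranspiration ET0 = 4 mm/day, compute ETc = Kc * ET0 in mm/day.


ETc = Kc * ET0
    = 0.5 * 4
    = 2 mm/day


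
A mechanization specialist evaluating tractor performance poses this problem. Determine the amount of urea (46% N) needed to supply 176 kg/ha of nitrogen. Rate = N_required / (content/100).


Rate = N_required / (N_content / 100)
     = 176 / (46 / 100)
     = 176 / 0.46
     = 382.61 kg/ha


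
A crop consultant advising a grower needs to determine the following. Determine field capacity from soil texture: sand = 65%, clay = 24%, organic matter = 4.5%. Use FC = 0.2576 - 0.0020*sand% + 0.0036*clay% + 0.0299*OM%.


FC = 0.2576 - 0.0020*65 + 0.0036*24 + 0.0299*4.5
   = 0.2576 - 0.1300 + 0.0864 + 0.1346
   = 0.3486


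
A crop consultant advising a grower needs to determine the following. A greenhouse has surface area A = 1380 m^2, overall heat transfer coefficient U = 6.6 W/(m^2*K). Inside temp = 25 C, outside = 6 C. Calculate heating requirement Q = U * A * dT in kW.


dT = 25 - (6) = 19 K
Q = U * A * dT
  = 6.6 * 1380 * 19
  = 173052 W = 173.05 kW


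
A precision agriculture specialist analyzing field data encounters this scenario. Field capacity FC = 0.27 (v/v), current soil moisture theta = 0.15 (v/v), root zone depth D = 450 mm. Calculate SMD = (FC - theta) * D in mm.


SMD = (FC - theta) * D
    = (0.27 - 0.15) * 450
    = 0.120 * 450
    = 54 mm


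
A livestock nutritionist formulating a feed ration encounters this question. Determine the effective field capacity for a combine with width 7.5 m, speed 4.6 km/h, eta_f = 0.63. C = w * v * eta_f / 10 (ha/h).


C = w * v * eta_f / 10
  = 7.5 * 4.6 * 0.63 / 10
  = 21.74 / 10
  = 2.17 ha/h


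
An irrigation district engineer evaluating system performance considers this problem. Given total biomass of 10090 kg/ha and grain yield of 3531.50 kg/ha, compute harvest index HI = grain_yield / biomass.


HI = grain_yield / biomass
   = 3531.50 / 10090
   = 0.35


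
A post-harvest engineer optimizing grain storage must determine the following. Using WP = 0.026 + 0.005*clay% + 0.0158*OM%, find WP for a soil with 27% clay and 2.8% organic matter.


WP = 0.026 + 0.005*27 + 0.0158*2.8
   = 0.026 + 0.1350 + 0.0442
   = 0.2052


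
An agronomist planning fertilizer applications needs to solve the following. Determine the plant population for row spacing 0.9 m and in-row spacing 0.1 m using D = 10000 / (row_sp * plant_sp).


D = 10000 / (row_sp * plant_sp)
  = 10000 / (0.9 * 0.1)
  = 10000 / 0.0900
  = 111111.11 plants/ha


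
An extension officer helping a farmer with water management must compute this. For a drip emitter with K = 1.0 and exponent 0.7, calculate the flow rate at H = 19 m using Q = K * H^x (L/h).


Q = K * H^x
  = 1.0 * 19^0.7
  = 1.0 * 7.8547
  = 7.85 L/h


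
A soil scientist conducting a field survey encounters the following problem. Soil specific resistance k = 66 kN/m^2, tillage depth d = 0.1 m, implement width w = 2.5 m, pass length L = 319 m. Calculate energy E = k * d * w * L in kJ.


E = k * d * w * L
  = 66 * 0.1 * 2.5 * 319
  = 5263.50 kJ


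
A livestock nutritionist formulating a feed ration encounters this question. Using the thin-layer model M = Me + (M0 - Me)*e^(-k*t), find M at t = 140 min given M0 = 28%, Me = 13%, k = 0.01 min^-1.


M = Me + (M0 - Me) * e^(-k*t)
  = 13 + (28 - 13) * e^(-0.01*140)
  = 13 + 15 * e^(-1.400)
  = 13 + 15 * 0.24660
  = 13 + 3.6990
  = 16.70%


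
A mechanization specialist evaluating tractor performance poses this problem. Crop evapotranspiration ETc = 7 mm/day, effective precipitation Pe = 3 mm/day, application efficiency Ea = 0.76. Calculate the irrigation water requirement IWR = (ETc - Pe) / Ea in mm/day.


IWR = (ETc - Pe) / Ea
    = (7 - 3) / 0.76
    = 4 / 0.76
    = 5.26 mm/day


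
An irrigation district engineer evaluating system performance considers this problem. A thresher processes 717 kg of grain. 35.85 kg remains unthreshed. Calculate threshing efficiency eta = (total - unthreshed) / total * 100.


eta = (total - unthreshed) / total * 100
    = (717 - 35.85) / 717 * 100
    = 681.15 / 717 * 100
    = 95%


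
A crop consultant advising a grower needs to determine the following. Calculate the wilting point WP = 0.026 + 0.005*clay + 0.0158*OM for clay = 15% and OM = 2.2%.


WP = 0.026 + 0.005*15 + 0.0158*2.2
   = 0.026 + 0.0750 + 0.0348
   = 0.1358


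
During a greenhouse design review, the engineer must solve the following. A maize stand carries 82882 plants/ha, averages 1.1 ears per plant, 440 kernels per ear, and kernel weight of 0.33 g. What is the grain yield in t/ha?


Y = density * ears * kernels * kw
  = 82882 * 1.1 * 440 * 0.33 g/ha
  = 13237913.04 g/ha
  = 13237.91 kg/ha = 13.24 t/ha


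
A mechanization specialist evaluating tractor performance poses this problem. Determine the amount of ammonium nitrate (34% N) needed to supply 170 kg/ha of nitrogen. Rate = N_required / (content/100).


Rate = N_required / (N_content / 100)
     = 170 / (34 / 100)
     = 170 / 0.34
     = 500 kg/ha


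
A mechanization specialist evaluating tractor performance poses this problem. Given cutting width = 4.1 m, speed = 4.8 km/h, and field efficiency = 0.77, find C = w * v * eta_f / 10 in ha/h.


C = w * v * eta_f / 10
  = 4.1 * 4.8 * 0.77 / 10
  = 15.15 / 10
  = 1.52 ha/h


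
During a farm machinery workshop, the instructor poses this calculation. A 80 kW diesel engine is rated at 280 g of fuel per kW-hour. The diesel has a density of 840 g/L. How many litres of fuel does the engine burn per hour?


FC = P * BSFC / rho_fuel
   = 80 * 280 / 840
   = 22400 / 840
   = 26.67 L/h


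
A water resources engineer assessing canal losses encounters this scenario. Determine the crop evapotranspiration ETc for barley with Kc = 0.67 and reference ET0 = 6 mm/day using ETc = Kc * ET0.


ETc = Kc * ET0
    = 0.67 * 6
    = 4.02 mm/day


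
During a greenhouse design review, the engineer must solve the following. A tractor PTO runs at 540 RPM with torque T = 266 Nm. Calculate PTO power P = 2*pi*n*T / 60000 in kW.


P = 2*pi*n*T / 60000
  = 2*pi * 540 * 266 / 60000
  = 902516.74 / 60000
  = 15.04 kW


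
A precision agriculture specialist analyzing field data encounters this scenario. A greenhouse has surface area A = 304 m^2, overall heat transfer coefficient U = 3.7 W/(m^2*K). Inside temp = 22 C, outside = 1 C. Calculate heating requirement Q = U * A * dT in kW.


dT = 22 - (1) = 21 K
Q = U * A * dT
  = 3.7 * 304 * 21
  = 23620.80 W = 23.62 kW


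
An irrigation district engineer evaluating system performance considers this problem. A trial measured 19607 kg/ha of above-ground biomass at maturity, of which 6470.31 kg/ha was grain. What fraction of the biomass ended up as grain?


HI = grain_yield / biomass
   = 6470.31 / 19607
   = 0.33


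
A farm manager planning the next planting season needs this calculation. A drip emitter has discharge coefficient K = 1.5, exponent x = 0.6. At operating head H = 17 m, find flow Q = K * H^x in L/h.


Q = K * H^x
  = 1.5 * 17^0.6
  = 1.5 * 5.4736
  = 8.21 L/h


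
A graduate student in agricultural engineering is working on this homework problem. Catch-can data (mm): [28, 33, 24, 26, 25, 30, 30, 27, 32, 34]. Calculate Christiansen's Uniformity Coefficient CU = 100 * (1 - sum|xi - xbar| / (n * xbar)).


xbar = 289 / 10 = 28.900
sum|xi - xbar| = 29
CU = 100 * (1 - 29 / (10 * 28.900))
   = 100 * (1 - 0.1003)
   = 89.97%


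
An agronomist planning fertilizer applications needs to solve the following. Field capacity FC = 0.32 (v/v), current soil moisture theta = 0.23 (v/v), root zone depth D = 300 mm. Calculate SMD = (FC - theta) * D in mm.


SMD = (FC - theta) * D
    = (0.32 - 0.23) * 300
    = 0.090 * 300
    = 27 mm


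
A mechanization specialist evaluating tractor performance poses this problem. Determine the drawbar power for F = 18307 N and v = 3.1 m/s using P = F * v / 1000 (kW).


P = F * v / 1000
  = 18307 * 3.1 / 1000
  = 56751.70 / 1000
  = 56.75 kW


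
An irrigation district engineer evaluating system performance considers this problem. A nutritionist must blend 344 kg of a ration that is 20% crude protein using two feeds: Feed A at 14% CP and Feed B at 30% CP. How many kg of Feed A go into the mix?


parts_A = CP_b - target = 30 - 20 = 10
parts_B = target - CP_a = 20 - 14 = 6
total_parts = 10 + 6 = 16
Feed A = 344 * 10 / 16 = 215 kg
Feed B = 344 * 6 / 16 = 129 kg

215 kg


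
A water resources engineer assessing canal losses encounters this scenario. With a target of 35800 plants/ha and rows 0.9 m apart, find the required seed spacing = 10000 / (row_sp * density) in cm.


spacing = 10000 / (row_sp * density)
        = 10000 / (0.9 * 35800)
        = 10000 / 32220
        = 0.31037 m = 31.04 cm


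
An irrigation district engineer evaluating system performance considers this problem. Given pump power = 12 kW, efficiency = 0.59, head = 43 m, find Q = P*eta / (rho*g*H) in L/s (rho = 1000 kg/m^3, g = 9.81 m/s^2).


Q = (P * 1000 * eta) / (rho * g * H)
  = (12 * 1000 * 0.59) / (1000 * 9.81 * 43)
  = 7080 / 421830
  = 0.01678 m^3/s = 16.78 L/s


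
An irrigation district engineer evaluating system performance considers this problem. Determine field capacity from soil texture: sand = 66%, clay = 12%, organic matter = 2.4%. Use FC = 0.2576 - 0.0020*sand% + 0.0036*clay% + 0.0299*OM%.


FC = 0.2576 - 0.0020*66 + 0.0036*12 + 0.0299*2.4
   = 0.2576 - 0.1320 + 0.0432 + 0.0718
   = 0.2406


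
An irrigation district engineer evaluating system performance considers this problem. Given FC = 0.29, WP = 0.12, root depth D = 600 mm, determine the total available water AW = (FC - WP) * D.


AW = (FC - WP) * D
   = (0.29 - 0.12) * 600
   = 0.17 * 600
   = 102 mm


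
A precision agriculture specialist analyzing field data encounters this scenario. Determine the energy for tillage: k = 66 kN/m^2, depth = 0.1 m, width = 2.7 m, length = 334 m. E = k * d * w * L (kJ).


E = k * d * w * L
  = 66 * 0.1 * 2.7 * 334
  = 5951.88 kJ


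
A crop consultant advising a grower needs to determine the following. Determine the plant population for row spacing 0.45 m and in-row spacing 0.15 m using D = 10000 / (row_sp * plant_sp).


D = 10000 / (row_sp * plant_sp)
  = 10000 / (0.45 * 0.15)
  = 10000 / 0.0675
  = 148148.15 plants/ha


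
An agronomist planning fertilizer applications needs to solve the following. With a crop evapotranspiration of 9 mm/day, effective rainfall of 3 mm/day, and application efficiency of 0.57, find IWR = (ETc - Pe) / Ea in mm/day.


IWR = (ETc - Pe) / Ea
    = (9 - 3) / 0.57
    = 6 / 0.57
    = 10.53 mm/day


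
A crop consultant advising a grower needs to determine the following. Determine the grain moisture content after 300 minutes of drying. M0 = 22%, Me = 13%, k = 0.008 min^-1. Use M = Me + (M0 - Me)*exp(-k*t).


M = Me + (M0 - Me) * e^(-k*t)
  = 13 + (22 - 13) * e^(-0.008*300)
  = 13 + 9 * e^(-2.400)
  = 13 + 9 * 0.09072
  = 13 + 0.8165
  = 13.82%


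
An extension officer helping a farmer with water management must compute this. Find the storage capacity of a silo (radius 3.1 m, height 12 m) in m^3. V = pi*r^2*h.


V = pi * r^2 * h
  = pi * 3.1^2 * 12
  = pi * 9.61 * 12
  = 362.29 m^3


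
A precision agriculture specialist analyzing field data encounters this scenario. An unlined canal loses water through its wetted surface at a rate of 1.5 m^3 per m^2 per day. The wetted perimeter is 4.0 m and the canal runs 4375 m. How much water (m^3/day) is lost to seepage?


S = C * P * L
  = 1.5 * 4.0 * 4375
  = 26250 m^3/day


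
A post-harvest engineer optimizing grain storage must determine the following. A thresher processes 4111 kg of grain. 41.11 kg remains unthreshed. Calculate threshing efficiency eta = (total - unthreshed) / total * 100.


eta = (total - unthreshed) / total * 100
    = (4111 - 41.11) / 4111 * 100
    = 4069.89 / 4111 * 100
    = 99%


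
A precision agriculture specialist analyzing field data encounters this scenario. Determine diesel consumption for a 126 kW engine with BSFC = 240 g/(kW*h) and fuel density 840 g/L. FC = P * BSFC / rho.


FC = P * BSFC / rho_fuel
   = 126 * 240 / 840
   = 30240 / 840
   = 36 L/h


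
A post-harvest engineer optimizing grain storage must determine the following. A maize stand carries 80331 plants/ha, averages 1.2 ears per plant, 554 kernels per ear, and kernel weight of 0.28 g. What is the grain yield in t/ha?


Y = density * ears * kernels * kw
  = 80331 * 1.2 * 554 * 0.28 g/ha
  = 14953133.66 g/ha
  = 14953.13 kg/ha = 14.95 t/ha


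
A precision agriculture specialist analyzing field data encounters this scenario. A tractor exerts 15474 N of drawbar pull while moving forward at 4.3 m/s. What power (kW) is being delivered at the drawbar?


P = F * v / 1000
  = 15474 * 4.3 / 1000
  = 66538.20 / 1000
  = 66.54 kW


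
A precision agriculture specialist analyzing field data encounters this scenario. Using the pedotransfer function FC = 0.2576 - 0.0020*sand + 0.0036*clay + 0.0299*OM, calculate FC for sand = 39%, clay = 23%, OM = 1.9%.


FC = 0.2576 - 0.0020*39 + 0.0036*23 + 0.0299*1.9
   = 0.2576 - 0.0780 + 0.0828 + 0.0568
   = 0.3192


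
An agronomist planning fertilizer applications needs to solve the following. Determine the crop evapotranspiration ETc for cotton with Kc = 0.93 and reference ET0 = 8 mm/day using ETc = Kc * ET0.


ETc = Kc * ET0
    = 0.93 * 8
    = 7.44 mm/day


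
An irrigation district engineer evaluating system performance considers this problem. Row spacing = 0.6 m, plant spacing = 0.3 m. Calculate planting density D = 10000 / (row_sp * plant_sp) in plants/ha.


D = 10000 / (row_sp * plant_sp)
  = 10000 / (0.6 * 0.3)
  = 10000 / 0.1800
  = 55555.56 plants/ha


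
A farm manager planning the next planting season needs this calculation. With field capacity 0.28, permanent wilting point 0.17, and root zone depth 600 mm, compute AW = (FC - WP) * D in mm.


AW = (FC - WP) * D
   = (0.28 - 0.17) * 600
   = 0.11 * 600
   = 66 mm


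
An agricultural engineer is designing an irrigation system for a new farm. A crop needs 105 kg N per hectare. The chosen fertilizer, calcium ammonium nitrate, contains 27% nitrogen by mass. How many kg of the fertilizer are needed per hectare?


Rate = N_required / (N_content / 100)
     = 105 / (27 / 100)
     = 105 / 0.27
     = 388.89 kg/ha


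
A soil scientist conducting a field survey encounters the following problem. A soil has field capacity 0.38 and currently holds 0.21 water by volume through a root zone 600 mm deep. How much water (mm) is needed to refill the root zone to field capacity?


SMD = (FC - theta) * D
    = (0.38 - 0.21) * 600
    = 0.170 * 600
    = 102 mm


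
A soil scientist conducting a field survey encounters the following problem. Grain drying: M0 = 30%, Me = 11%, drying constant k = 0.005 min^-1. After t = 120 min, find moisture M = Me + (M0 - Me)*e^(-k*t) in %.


M = Me + (M0 - Me) * e^(-k*t)
  = 11 + (30 - 11) * e^(-0.005*120)
  = 11 + 19 * e^(-0.600)
  = 11 + 19 * 0.54881
  = 11 + 10.4274
  = 21.43%


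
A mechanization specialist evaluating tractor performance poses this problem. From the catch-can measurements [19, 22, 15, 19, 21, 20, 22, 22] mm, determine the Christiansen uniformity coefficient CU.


xbar = 160 / 8 = 20
sum|xi - xbar| = 14
CU = 100 * (1 - 14 / (8 * 20))
   = 100 * (1 - 0.0875)
   = 91.25%


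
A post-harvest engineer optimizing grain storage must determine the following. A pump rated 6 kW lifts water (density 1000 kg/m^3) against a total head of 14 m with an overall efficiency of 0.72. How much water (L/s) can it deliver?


Q = (P * 1000 * eta) / (rho * g * H)
  = (6 * 1000 * 0.72) / (1000 * 9.81 * 14)
  = 4320 / 137340
  = 0.03145 m^3/s = 31.45 L/s


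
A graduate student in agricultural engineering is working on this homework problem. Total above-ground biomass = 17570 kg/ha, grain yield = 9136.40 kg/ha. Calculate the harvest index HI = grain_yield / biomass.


HI = grain_yield / biomass
   = 9136.40 / 17570
   = 0.52


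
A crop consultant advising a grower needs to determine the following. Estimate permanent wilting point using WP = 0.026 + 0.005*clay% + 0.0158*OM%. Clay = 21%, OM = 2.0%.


WP = 0.026 + 0.005*21 + 0.0158*2.0
   = 0.026 + 0.1050 + 0.0316
   = 0.1626


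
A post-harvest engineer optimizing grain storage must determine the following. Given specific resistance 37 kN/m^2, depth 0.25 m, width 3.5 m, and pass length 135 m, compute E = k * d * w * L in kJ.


E = k * d * w * L
  = 37 * 0.25 * 3.5 * 135
  = 4370.63 kJ


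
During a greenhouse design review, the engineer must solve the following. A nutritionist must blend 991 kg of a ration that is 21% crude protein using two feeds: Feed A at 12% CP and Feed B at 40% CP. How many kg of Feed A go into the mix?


parts_A = CP_b - target = 40 - 21 = 19
parts_B = target - CP_a = 21 - 12 = 9
total_parts = 19 + 9 = 28
Feed A = 991 * 19 / 28 = 672.46 kg
Feed B = 991 * 9 / 28 = 318.54 kg

672.46 kg


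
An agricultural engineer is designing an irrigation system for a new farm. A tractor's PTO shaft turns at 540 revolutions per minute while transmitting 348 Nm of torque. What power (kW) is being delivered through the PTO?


P = 2*pi*n*T / 60000
  = 2*pi * 540 * 348 / 60000
  = 1180736.18 / 60000
  = 19.68 kW


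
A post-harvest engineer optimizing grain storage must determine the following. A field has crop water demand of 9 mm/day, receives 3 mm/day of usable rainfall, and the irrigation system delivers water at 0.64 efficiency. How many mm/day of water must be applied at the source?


IWR = (ETc - Pe) / Ea
    = (9 - 3) / 0.64
    = 6 / 0.64
    = 9.38 mm/day


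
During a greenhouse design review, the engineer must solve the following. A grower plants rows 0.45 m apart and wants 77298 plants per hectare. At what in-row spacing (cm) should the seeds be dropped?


spacing = 10000 / (row_sp * density)
        = 10000 / (0.45 * 77298)
        = 10000 / 34784.10
        = 0.28749 m = 28.75 cm


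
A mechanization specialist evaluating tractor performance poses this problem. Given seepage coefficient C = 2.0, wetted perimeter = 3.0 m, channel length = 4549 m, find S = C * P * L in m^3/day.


S = C * P * L
  = 2.0 * 3.0 * 4549
  = 27294 m^3/day


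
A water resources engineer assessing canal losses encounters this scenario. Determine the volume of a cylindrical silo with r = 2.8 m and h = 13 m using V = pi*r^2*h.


V = pi * r^2 * h
  = pi * 2.8^2 * 13
  = pi * 7.84 * 13
  = 320.19 m^3


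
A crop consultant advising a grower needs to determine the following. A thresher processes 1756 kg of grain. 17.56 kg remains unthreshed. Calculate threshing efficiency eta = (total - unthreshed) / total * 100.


eta = (total - unthreshed) / total * 100
    = (1756 - 17.56) / 1756 * 100
    = 1738.44 / 1756 * 100
    = 99%


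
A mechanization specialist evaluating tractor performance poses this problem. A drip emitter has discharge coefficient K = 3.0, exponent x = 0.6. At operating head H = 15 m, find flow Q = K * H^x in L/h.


Q = K * H^x
  = 3.0 * 15^0.6
  = 3.0 * 5.0776
  = 15.23 L/h


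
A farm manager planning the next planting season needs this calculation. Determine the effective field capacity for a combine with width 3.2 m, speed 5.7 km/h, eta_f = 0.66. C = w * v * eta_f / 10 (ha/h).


C = w * v * eta_f / 10
  = 3.2 * 5.7 * 0.66 / 10
  = 12.04 / 10
  = 1.20 ha/h


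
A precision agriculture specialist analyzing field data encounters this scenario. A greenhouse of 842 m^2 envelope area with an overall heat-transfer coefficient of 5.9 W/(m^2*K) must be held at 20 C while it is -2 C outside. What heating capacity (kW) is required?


dT = 20 - (-2) = 22 K
Q = U * A * dT
  = 5.9 * 842 * 22
  = 109291.60 W = 109.29 kW


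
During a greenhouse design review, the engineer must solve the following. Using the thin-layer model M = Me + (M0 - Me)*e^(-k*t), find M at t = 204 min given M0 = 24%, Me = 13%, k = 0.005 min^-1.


M = Me + (M0 - Me) * e^(-k*t)
  = 13 + (24 - 13) * e^(-0.005*204)
  = 13 + 11 * e^(-1.020)
  = 13 + 11 * 0.36059
  = 13 + 3.9665
  = 16.97%


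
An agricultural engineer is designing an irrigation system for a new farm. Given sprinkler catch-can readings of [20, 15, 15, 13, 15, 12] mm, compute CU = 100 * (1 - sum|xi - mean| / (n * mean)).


xbar = 90 / 6 = 15
sum|xi - xbar| = 10
CU = 100 * (1 - 10 / (6 * 15))
   = 100 * (1 - 0.1111)
   = 88.89%


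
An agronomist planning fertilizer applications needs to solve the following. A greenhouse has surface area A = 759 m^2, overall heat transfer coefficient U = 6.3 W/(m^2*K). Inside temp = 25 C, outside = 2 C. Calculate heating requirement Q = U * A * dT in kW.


dT = 25 - (2) = 23 K
Q = U * A * dT
  = 6.3 * 759 * 23
  = 109979.10 W = 109.98 kW


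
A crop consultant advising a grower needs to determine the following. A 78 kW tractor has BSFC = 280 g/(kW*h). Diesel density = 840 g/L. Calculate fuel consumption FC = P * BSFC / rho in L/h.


FC = P * BSFC / rho_fuel
   = 78 * 280 / 840
   = 21840 / 840
   = 26 L/h


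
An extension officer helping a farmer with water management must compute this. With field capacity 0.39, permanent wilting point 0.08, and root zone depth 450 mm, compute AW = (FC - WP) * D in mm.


AW = (FC - WP) * D
   = (0.39 - 0.08) * 450
   = 0.31 * 450
   = 139.50 mm


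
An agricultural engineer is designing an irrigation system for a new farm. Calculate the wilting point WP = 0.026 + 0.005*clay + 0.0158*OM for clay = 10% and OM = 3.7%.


WP = 0.026 + 0.005*10 + 0.0158*3.7
   = 0.026 + 0.0500 + 0.0585
   = 0.1345


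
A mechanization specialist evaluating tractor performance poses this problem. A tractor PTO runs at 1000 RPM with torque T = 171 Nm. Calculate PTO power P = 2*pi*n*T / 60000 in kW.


P = 2*pi*n*T / 60000
  = 2*pi * 1000 * 171 / 60000
  = 1074424.69 / 60000
  = 17.91 kW


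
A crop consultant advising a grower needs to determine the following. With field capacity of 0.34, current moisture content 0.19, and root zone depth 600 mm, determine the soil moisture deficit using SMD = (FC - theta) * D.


SMD = (FC - theta) * D
    = (0.34 - 0.19) * 600
    = 0.150 * 600
    = 90 mm


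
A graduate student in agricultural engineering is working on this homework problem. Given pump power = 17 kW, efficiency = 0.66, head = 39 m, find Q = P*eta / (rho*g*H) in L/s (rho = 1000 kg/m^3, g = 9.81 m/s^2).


Q = (P * 1000 * eta) / (rho * g * H)
  = (17 * 1000 * 0.66) / (1000 * 9.81 * 39)
  = 11220 / 382590
  = 0.02933 m^3/s = 29.33 L/s


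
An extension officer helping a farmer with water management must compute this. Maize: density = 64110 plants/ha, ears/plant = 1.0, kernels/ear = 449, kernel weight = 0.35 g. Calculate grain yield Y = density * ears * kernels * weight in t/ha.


Y = density * ears * kernels * kw
  = 64110 * 1.0 * 449 * 0.35 g/ha
  = 10074886.50 g/ha
  = 10074.89 kg/ha = 10.07 t/ha


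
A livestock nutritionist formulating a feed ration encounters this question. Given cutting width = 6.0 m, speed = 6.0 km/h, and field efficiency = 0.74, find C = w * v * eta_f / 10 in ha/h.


C = w * v * eta_f / 10
  = 6.0 * 6.0 * 0.74 / 10
  = 26.64 / 10
  = 2.66 ha/h


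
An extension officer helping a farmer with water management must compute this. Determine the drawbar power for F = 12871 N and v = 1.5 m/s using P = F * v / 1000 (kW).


P = F * v / 1000
  = 12871 * 1.5 / 1000
  = 19306.50 / 1000
  = 19.31 kW


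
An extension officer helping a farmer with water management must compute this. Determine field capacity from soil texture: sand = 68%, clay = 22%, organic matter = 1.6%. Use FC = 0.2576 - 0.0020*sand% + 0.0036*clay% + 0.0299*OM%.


FC = 0.2576 - 0.0020*68 + 0.0036*22 + 0.0299*1.6
   = 0.2576 - 0.1360 + 0.0792 + 0.0478
   = 0.2486


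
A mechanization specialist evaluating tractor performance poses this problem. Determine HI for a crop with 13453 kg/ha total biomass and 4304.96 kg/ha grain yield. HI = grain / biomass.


HI = grain_yield / biomass
   = 4304.96 / 13453
   = 0.32


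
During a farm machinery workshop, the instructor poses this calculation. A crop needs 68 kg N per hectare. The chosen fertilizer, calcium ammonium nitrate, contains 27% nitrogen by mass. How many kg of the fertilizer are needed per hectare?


Rate = N_required / (N_content / 100)
     = 68 / (27 / 100)
     = 68 / 0.27
     = 251.85 kg/ha


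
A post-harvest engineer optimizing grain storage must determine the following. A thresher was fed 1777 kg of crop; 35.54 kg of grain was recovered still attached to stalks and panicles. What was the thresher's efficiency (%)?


eta = (total - unthreshed) / total * 100
    = (1777 - 35.54) / 1777 * 100
    = 1741.46 / 1777 * 100
    = 98%


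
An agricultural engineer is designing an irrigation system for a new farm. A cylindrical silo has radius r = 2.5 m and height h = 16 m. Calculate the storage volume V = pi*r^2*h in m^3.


V = pi * r^2 * h
  = pi * 2.5^2 * 16
  = pi * 6.25 * 16
  = 314.16 m^3
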